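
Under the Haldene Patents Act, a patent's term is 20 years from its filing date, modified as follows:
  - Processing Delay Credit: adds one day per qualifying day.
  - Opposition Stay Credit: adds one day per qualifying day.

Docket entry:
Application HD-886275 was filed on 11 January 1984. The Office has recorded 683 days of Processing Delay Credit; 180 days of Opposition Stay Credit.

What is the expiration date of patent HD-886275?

May 23, 2006

Base term: filing date + 20 years → 11 January 2004.
Processing Delay Credit: +683 days → 24 November 2005.
Opposition Stay Credit: +180 days → 23 May 2006.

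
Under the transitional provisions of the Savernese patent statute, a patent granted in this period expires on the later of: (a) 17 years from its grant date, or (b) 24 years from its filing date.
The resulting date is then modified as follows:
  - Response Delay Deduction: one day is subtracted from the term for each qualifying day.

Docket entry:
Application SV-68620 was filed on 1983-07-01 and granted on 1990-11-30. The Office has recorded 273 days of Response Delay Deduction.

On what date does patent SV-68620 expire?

(a) grant + 17 years → 30 November 2007.
(b) filing + 24 years → 1 July 2007.
Later of the two: 30 November 2007.
Response Delay Deduction: −273 days → 2 March 2007.

2007-03-02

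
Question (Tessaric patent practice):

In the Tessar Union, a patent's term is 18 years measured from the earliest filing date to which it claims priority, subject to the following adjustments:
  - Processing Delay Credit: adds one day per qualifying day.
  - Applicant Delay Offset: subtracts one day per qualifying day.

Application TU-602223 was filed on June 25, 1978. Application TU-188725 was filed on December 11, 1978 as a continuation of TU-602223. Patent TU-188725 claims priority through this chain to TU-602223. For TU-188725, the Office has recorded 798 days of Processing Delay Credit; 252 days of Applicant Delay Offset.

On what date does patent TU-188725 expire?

Earliest priority filing: 25 June 1978.
Base term: 25 June 1978 + 18 years → 25 June 1996.
Processing Delay Credit: +798 days → 1 September 1998.
Applicant Delay Offset: −252 days → 23 December 1997.

1997-12-23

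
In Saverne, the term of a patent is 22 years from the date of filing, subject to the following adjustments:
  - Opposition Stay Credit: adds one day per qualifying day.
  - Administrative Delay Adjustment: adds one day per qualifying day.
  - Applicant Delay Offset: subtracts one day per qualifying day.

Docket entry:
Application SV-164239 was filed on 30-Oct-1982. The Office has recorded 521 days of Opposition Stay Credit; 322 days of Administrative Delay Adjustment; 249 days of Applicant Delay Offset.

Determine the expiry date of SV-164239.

Base term: filing date + 22 years → 30 October 2004.
Opposition Stay Credit: +521 days → 4 April 2006.
Administrative Delay Adjustment: +322 days → 20 February 2007.
Applicant Delay Offset: −249 days → 16 June 2006.

2006-06-16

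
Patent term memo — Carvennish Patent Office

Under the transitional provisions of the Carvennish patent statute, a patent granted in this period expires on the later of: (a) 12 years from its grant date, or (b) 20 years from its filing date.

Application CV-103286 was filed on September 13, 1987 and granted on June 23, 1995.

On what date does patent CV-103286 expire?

(a) grant + 12 years → 23 June 2007.
(b) filing + 20 years → 13 September 2007.
Later of the two: 13 September 2007.

2007-09-13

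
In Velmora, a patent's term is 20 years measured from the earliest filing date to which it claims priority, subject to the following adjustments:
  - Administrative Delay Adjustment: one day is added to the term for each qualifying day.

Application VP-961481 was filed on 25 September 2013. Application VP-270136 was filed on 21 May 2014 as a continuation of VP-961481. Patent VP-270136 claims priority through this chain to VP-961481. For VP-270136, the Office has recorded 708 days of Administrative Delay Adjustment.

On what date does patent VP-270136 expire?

September 3, 2035

Earliest priority filing: 25 September 2013.
Base term: 25 September 2013 + 20 years → 25 September 2033.
Administrative Delay Adjustment: +708 days → 3 September 2035.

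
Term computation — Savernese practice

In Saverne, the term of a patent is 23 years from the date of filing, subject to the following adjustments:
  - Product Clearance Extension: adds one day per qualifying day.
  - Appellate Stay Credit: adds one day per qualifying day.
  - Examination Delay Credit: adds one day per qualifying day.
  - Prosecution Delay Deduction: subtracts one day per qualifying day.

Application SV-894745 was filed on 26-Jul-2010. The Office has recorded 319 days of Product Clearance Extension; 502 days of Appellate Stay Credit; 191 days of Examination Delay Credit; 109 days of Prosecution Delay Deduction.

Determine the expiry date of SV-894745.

Base term: filing date + 23 years → 26 July 2033.
Product Clearance Extension: +319 days → 10 June 2034.
Appellate Stay Credit: +502 days → 25 October 2035.
Examination Delay Credit: +191 days → 3 May 2036.
Prosecution Delay Deduction: −109 days → 15 January 2036.

January 15, 2036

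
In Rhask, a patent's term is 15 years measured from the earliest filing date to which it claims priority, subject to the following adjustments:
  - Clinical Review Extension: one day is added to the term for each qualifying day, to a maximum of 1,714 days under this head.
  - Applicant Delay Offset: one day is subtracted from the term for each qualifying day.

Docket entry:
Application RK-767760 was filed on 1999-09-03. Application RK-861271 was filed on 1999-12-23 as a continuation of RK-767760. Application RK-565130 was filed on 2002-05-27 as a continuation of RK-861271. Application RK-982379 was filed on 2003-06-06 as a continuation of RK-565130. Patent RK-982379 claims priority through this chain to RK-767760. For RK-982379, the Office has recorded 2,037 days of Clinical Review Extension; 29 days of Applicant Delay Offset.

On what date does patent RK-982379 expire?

Earliest priority filing: 3 September 1999.
Base term: 3 September 1999 + 15 years → 3 September 2014.
Clinical Review Extension: 2037 days claimed exceeds the 1714-day cap, so +1714 days → 14 May 2019.
Applicant Delay Offset: −29 days → 15 April 2019.

April 15, 2019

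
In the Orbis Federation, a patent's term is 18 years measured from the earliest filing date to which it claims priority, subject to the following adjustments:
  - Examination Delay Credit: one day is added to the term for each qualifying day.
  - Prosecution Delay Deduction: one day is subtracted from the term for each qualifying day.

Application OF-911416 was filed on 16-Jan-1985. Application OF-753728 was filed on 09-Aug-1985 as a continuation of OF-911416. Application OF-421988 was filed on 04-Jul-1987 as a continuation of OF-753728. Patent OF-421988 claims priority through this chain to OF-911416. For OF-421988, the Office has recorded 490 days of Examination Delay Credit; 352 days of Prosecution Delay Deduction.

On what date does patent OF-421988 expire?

Earliest priority filing: 16 January 1985.
Base term: 16 January 1985 + 18 years → 16 January 2003.
Examination Delay Credit: +490 days → 20 May 2004.
Prosecution Delay Deduction: −352 days → 3 June 2003.

June 3, 2003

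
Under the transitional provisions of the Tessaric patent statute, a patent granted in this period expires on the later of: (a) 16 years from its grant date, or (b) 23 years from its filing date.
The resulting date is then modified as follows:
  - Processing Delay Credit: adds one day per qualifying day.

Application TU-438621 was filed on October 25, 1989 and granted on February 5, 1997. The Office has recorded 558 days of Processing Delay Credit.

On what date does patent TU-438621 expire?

August 17, 2014

(a) grant + 16 years → 5 February 2013.
(b) filing + 23 years → 25 October 2012.
Later of the two: 5 February 2013.
Processing Delay Credit: +558 days → 17 August 2014.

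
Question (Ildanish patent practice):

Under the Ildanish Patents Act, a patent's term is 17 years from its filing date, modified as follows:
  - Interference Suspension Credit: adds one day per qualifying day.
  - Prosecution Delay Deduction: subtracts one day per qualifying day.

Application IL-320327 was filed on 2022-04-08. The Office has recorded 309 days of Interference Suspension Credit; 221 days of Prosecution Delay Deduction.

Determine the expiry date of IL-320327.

Base term: filing date + 17 years → 8 April 2039.
Interference Suspension Credit: +309 days → 11 February 2040.
Prosecution Delay Deduction: −221 days → 5 July 2039.

July 5, 2039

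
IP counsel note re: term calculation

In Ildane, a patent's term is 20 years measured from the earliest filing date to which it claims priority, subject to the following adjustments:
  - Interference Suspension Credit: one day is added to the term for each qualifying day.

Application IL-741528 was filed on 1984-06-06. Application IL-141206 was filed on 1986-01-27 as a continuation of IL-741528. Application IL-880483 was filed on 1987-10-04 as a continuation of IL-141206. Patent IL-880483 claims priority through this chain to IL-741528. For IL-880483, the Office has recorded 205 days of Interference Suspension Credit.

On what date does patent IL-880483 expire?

Earliest priority filing: 6 June 1984.
Base term: 6 June 1984 + 20 years → 6 June 2004.
Interference Suspension Credit: +205 days → 28 December 2004.

2004-12-28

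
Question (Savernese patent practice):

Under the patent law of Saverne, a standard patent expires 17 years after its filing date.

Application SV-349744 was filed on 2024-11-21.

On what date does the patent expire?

Filing date + 17 years → 21 November 2041.

November 21, 2041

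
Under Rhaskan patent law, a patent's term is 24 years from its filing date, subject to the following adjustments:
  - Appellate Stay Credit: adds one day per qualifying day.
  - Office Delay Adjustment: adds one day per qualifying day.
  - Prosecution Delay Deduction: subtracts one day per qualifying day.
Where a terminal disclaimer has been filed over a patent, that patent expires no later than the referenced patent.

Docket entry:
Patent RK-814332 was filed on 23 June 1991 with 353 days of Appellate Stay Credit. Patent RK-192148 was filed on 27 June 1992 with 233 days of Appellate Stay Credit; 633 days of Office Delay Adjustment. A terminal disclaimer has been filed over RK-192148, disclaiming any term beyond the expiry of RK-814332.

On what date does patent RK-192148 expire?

Natural term of RK-192148:
  Base: filing + 24 years → 27 June 2016.
  Appellate Stay Credit: +233 days → 15 February 2017.
  Office Delay Adjustment: +633 days → 10 November 2018.
Expiry of referenced patent RK-814332:
  Base: filing + 24 years → 23 June 2015.
  Appellate Stay Credit: +353 days → 10 June 2016.
Terminal disclaimer: RK-192148 expires on the earlier of 10 November 2018 and 10 June 2016.

2016-06-10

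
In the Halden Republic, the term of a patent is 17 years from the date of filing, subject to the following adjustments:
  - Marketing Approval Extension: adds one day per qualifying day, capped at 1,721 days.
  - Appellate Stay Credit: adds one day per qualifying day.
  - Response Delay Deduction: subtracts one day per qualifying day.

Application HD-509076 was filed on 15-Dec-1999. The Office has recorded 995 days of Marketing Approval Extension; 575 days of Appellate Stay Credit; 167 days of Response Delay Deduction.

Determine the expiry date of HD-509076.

Base term: filing date + 17 years → 15 December 2016.
Marketing Approval Extension: 995 days (within the 1721-day cap) → +995 days → 6 September 2019.
Appellate Stay Credit: +575 days → 3 April 2021.
Response Delay Deduction: −167 days → 18 October 2020.

October 18, 2020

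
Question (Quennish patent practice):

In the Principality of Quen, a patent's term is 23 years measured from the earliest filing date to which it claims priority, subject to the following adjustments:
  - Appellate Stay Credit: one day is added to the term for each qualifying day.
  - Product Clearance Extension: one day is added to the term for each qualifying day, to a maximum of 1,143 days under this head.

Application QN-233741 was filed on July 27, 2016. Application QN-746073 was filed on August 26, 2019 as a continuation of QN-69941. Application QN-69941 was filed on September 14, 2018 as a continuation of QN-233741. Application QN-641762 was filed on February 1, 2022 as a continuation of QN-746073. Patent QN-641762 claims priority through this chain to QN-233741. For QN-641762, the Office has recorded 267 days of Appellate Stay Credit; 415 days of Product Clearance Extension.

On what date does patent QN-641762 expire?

June 8, 2041

Earliest priority filing: 27 July 2016.
Base term: 27 July 2016 + 23 years → 27 July 2039.
Appellate Stay Credit: +267 days → 19 April 2040.
Product Clearance Extension: 415 days (within the 1143-day cap) → +415 days → 8 June 2041.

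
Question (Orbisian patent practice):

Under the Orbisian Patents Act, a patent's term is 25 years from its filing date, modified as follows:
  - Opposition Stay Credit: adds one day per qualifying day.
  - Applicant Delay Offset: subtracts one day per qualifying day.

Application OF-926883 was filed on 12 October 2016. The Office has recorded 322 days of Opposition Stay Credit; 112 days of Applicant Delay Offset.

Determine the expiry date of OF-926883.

Base term: filing date + 25 years → 12 October 2041.
Opposition Stay Credit: +322 days → 30 August 2042.
Applicant Delay Offset: −112 days → 10 May 2042.

2042-05-10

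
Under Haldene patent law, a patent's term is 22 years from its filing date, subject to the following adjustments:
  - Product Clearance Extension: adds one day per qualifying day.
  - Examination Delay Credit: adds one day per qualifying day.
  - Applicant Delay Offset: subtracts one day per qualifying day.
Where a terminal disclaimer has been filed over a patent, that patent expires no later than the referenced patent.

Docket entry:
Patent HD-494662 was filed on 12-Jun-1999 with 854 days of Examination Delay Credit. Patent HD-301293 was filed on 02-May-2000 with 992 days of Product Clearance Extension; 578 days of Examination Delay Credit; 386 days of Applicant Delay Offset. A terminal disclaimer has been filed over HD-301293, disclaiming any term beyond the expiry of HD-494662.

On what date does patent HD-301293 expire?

October 14, 2023

Natural term of HD-301293:
  Base: filing + 22 years → 2 May 2022.
  Product Clearance Extension: +992 days → 18 January 2025.
  Examination Delay Credit: +578 days → 19 August 2026.
  Applicant Delay Offset: −386 days → 29 July 2025.
Expiry of referenced patent HD-494662:
  Base: filing + 22 years → 12 June 2021.
  Examination Delay Credit: +854 days → 14 October 2023.
Terminal disclaimer: HD-301293 expires on the earlier of 29 July 2025 and 14 October 2023.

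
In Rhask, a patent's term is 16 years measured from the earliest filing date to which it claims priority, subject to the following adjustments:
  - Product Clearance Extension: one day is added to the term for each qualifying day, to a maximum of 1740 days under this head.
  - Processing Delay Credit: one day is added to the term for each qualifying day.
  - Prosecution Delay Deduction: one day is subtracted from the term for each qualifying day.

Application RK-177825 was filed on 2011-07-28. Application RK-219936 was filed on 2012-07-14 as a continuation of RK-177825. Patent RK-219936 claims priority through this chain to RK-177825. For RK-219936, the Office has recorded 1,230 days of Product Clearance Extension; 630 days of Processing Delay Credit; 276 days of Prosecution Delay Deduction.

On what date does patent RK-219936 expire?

Earliest priority filing: 28 July 2011.
Base term: 28 July 2011 + 16 years → 28 July 2027.
Product Clearance Extension: 1230 days (within the 1740-day cap) → +1230 days → 9 December 2030.
Processing Delay Credit: +630 days → 30 August 2032.
Prosecution Delay Deduction: −276 days → 28 November 2031.

2031-11-28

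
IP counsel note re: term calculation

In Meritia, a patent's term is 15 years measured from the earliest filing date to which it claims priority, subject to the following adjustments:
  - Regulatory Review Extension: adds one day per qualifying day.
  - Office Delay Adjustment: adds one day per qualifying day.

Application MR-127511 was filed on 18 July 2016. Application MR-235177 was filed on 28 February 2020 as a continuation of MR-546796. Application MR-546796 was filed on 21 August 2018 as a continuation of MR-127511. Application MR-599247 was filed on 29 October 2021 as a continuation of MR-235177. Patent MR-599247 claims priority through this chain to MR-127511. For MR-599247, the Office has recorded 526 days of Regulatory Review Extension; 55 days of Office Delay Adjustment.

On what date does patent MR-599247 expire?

2033-02-18

Earliest priority filing: 18 July 2016.
Base term: 18 July 2016 + 15 years → 18 July 2031.
Regulatory Review Extension: +526 days → 25 December 2032.
Office Delay Adjustment: +55 days → 18 February 2033.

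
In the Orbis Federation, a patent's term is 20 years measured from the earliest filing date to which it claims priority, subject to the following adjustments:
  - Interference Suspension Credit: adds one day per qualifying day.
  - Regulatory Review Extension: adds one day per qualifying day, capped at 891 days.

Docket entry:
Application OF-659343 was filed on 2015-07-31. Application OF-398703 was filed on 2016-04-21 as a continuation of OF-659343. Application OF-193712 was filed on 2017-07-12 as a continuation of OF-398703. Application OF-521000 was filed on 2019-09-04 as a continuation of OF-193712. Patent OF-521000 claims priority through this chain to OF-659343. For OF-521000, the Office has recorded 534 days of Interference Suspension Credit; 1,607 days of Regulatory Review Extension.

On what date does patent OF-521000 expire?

Earliest priority filing: 31 July 2015.
Base term: 31 July 2015 + 20 years → 31 July 2035.
Interference Suspension Credit: +534 days → 15 January 2037.
Regulatory Review Extension: 1607 days claimed exceeds the 891-day cap, so +891 days → 25 June 2039.

2039-06-25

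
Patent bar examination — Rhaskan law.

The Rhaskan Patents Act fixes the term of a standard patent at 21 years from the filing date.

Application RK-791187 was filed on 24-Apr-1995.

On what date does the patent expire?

Filing date + 21 years → 24 April 2016.

April 24, 2016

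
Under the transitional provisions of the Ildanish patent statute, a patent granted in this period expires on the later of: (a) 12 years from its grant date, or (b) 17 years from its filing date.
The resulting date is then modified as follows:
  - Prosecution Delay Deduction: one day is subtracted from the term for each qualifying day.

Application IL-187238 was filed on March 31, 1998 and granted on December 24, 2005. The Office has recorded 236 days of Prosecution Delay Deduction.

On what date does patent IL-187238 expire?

(a) grant + 12 years → 24 December 2017.
(b) filing + 17 years → 31 March 2015.
Later of the two: 24 December 2017.
Prosecution Delay Deduction: −236 days → 2 May 2017.

2017-05-02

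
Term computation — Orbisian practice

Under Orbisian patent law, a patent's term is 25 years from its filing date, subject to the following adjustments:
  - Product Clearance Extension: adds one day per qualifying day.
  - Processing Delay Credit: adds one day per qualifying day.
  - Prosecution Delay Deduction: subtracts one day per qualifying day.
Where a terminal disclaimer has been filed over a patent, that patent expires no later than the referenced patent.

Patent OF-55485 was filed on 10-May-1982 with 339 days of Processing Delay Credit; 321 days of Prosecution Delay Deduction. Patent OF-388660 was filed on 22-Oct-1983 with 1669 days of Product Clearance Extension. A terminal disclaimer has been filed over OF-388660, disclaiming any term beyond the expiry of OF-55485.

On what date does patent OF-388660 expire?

Natural term of OF-388660:
  Base: filing + 25 years → 22 October 2008.
  Product Clearance Extension: +1669 days → 18 May 2013.
Expiry of referenced patent OF-55485:
  Base: filing + 25 years → 10 May 2007.
  Processing Delay Credit: +339 days → 13 April 2008.
  Prosecution Delay Deduction: −321 days → 28 May 2007.
Terminal disclaimer: OF-388660 expires on the earlier of 18 May 2013 and 28 May 2007.

May 28, 2007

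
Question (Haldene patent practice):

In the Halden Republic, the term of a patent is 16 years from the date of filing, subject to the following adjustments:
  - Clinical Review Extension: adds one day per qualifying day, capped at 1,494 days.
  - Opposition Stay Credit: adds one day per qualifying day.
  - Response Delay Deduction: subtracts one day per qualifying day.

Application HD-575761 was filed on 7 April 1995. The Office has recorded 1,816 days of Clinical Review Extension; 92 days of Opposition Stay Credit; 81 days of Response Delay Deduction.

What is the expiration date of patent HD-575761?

2015-05-21

Base term: filing date + 16 years → 7 April 2011.
Clinical Review Extension: 1816 days claimed exceeds the 1494-day cap, so +1494 days → 10 May 2015.
Opposition Stay Credit: +92 days → 10 August 2015.
Response Delay Deduction: −81 days → 21 May 2015.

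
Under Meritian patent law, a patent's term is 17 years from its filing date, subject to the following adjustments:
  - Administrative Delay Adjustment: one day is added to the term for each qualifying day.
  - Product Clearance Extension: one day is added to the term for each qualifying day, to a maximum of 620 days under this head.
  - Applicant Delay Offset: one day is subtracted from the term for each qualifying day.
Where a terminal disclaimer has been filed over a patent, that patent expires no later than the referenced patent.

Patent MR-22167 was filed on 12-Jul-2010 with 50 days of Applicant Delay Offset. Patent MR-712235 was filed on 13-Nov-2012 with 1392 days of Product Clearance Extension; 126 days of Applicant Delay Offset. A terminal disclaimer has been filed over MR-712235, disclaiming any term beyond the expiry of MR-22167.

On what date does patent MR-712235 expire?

May 23, 2027

Natural term of MR-712235:
  Base: filing + 17 years → 13 November 2029.
  Product Clearance Extension: 1392 days claimed exceeds the 620-day cap, so +620 days → 26 July 2031.
  Applicant Delay Offset: −126 days → 22 March 2031.
Expiry of referenced patent MR-22167:
  Base: filing + 17 years → 12 July 2027.
  Applicant Delay Offset: −50 days → 23 May 2027.
Terminal disclaimer: MR-712235 expires on the earlier of 22 March 2031 and 23 May 2027.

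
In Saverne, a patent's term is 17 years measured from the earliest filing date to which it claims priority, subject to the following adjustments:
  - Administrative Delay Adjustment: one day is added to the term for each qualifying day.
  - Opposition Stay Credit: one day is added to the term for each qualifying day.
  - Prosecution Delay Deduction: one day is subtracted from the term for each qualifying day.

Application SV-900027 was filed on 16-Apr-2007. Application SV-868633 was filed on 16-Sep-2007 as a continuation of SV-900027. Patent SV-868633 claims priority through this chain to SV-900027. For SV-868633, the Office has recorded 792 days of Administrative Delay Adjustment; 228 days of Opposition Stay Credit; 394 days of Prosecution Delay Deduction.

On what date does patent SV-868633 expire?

Earliest priority filing: 16 April 2007.
Base term: 16 April 2007 + 17 years → 16 April 2024.
Administrative Delay Adjustment: +792 days → 17 June 2026.
Opposition Stay Credit: +228 days → 31 January 2027.
Prosecution Delay Deduction: −394 days → 2 January 2026.

2026-01-02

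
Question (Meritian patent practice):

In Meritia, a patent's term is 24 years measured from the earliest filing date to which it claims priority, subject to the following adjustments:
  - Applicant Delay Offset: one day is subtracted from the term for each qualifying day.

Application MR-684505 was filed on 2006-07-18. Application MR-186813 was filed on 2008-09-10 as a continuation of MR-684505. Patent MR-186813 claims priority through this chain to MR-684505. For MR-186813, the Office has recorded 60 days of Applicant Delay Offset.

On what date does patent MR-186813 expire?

May 19, 2030

Earliest priority filing: 18 July 2006.
Base term: 18 July 2006 + 24 years → 18 July 2030.
Applicant Delay Offset: −60 days → 19 May 2030.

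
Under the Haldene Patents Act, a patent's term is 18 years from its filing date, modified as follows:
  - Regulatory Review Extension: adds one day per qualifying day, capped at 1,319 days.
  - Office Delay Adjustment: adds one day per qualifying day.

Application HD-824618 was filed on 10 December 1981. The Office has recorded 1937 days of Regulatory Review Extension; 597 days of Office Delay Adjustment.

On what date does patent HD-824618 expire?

Base term: filing date + 18 years → 10 December 1999.
Regulatory Review Extension: 1937 days claimed exceeds the 1319-day cap, so +1319 days → 21 July 2003.
Office Delay Adjustment: +597 days → 9 March 2005.

March 9, 2005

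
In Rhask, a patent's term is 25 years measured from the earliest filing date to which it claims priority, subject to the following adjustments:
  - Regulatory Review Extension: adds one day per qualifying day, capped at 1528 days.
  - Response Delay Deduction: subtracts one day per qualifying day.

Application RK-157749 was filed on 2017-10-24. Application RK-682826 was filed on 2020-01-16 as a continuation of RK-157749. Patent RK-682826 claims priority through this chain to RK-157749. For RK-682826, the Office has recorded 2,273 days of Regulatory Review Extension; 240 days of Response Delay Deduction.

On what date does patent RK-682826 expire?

Earliest priority filing: 24 October 2017.
Base term: 24 October 2017 + 25 years → 24 October 2042.
Regulatory Review Extension: 2273 days claimed exceeds the 1528-day cap, so +1528 days → 30 December 2046.
Response Delay Deduction: −240 days → 4 May 2046.

2046-05-04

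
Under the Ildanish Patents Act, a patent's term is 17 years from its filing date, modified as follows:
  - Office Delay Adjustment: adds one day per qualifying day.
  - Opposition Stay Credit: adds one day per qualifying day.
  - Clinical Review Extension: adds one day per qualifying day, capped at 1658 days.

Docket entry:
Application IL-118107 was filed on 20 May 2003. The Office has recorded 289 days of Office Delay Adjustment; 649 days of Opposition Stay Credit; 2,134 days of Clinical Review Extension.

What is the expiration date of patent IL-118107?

June 29, 2027

Base term: filing date + 17 years → 20 May 2020.
Office Delay Adjustment: +289 days → 5 March 2021.
Opposition Stay Credit: +649 days → 14 December 2022.
Clinical Review Extension: 2134 days claimed exceeds the 1658-day cap, so +1658 days → 29 June 2027.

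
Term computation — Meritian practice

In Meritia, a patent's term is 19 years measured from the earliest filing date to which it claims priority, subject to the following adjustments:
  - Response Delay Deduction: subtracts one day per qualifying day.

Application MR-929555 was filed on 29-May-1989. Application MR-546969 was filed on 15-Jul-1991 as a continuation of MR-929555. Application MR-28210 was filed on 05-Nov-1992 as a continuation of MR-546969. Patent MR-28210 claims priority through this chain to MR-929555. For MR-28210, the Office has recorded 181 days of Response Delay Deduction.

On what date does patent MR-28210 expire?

Earliest priority filing: 29 May 1989.
Base term: 29 May 1989 + 19 years → 29 May 2008.
Response Delay Deduction: −181 days → 30 November 2007.

November 30, 2007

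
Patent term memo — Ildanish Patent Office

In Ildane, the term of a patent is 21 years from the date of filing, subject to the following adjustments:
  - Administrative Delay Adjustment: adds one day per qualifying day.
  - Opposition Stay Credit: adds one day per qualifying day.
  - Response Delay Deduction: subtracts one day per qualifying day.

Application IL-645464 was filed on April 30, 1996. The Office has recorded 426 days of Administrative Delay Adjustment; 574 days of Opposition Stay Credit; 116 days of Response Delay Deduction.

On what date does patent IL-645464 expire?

October 1, 2019

Base term: filing date + 21 years → 30 April 2017.
Administrative Delay Adjustment: +426 days → 30 June 2018.
Opposition Stay Credit: +574 days → 25 January 2020.
Response Delay Deduction: −116 days → 1 October 2019.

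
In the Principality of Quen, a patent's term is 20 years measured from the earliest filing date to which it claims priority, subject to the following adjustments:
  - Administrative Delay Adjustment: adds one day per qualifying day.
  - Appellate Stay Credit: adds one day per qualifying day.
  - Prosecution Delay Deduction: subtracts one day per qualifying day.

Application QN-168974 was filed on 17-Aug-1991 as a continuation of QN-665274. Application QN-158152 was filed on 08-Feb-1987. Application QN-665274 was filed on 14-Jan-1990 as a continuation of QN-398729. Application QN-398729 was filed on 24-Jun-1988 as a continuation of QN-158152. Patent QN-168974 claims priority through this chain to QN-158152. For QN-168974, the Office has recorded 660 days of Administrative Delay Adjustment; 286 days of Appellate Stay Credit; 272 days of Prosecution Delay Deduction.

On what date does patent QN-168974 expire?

December 13, 2008

Earliest priority filing: 8 February 1987.
Base term: 8 February 1987 + 20 years → 8 February 2007.
Administrative Delay Adjustment: +660 days → 29 November 2008.
Appellate Stay Credit: +286 days → 11 September 2009.
Prosecution Delay Deduction: −272 days → 13 December 2008.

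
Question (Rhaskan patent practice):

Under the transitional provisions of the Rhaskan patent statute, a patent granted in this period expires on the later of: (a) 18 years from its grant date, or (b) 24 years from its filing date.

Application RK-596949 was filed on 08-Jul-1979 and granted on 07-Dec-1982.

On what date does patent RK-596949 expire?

(a) grant + 18 years → 7 December 2000.
(b) filing + 24 years → 8 July 2003.
Later of the two: 8 July 2003.

2003-07-08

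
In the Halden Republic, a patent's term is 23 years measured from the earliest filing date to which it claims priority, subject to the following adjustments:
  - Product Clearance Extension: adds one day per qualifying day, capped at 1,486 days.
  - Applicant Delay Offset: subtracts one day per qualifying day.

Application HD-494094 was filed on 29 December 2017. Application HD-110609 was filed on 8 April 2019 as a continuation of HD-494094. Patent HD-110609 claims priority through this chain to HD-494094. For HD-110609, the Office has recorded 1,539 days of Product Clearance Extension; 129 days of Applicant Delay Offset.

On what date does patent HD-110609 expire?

2044-09-16

Earliest priority filing: 29 December 2017.
Base term: 29 December 2017 + 23 years → 29 December 2040.
Product Clearance Extension: 1539 days claimed exceeds the 1486-day cap, so +1486 days → 23 January 2045.
Applicant Delay Offset: −129 days → 16 September 2044.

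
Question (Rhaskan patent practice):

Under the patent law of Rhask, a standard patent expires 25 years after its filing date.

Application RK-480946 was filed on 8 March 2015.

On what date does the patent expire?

Filing date + 25 years → 8 March 2040.

2040-03-08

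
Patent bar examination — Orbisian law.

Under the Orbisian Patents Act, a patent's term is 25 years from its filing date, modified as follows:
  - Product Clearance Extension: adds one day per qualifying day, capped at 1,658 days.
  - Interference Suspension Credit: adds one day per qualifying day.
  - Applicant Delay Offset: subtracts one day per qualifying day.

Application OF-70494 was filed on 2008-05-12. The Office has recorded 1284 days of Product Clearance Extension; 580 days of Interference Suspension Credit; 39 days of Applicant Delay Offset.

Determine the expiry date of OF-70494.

Base term: filing date + 25 years → 12 May 2033.
Product Clearance Extension: 1284 days (within the 1658-day cap) → +1284 days → 16 November 2036.
Interference Suspension Credit: +580 days → 19 June 2038.
Applicant Delay Offset: −39 days → 11 May 2038.

2038-05-11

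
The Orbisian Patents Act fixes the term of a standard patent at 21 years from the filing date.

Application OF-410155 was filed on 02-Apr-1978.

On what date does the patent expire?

Filing date + 21 years → 2 April 1999.

1999-04-02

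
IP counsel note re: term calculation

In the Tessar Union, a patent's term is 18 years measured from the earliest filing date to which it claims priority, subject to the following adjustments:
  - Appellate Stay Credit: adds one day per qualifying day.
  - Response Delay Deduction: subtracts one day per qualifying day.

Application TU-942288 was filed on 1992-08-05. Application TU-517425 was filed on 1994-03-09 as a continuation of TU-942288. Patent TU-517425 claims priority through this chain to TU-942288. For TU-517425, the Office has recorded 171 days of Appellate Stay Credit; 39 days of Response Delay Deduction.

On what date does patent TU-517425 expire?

December 15, 2010

Earliest priority filing: 5 August 1992.
Base term: 5 August 1992 + 18 years → 5 August 2010.
Appellate Stay Credit: +171 days → 23 January 2011.
Response Delay Deduction: −39 days → 15 December 2010.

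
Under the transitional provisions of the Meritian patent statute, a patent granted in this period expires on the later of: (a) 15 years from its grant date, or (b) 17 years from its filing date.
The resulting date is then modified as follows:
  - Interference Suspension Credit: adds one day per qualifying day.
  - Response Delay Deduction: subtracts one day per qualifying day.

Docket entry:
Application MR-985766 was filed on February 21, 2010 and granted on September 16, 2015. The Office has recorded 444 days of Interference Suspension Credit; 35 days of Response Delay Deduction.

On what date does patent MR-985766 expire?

2031-10-30

(a) grant + 15 years → 16 September 2030.
(b) filing + 17 years → 21 February 2027.
Later of the two: 16 September 2030.
Interference Suspension Credit: +444 days → 4 December 2031.
Response Delay Deduction: −35 days → 30 October 2031.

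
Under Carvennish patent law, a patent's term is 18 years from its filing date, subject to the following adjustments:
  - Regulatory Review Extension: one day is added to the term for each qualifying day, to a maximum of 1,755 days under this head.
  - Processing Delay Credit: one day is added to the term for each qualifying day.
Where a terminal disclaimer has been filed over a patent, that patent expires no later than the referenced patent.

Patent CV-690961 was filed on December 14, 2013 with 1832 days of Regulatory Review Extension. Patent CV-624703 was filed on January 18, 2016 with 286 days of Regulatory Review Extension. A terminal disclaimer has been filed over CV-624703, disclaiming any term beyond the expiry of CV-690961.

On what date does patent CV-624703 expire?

Natural term of CV-624703:
  Base: filing + 18 years → 18 January 2034.
  Regulatory Review Extension: 286 days (within the 1755-day cap) → +286 days → 31 October 2034.
Expiry of referenced patent CV-690961:
  Base: filing + 18 years → 14 December 2031.
  Regulatory Review Extension: 1832 days claimed exceeds the 1755-day cap, so +1755 days → 3 October 2036.
Terminal disclaimer: CV-624703 expires on the earlier of 31 October 2034 and 3 October 2036.

2034-10-31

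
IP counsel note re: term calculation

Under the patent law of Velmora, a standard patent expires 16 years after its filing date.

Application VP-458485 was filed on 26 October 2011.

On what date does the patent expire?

October 26, 2027

Filing date + 16 years → 26 October 2027.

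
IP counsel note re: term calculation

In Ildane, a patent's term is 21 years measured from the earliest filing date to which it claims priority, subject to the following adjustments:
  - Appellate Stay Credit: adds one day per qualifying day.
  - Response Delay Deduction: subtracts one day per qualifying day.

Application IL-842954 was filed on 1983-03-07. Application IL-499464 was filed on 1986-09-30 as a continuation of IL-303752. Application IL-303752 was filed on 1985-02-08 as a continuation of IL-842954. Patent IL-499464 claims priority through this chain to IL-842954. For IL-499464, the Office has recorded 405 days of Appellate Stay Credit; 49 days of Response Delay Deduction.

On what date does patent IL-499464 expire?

February 26, 2005

Earliest priority filing: 7 March 1983.
Base term: 7 March 1983 + 21 years → 7 March 2004.
Appellate Stay Credit: +405 days → 16 April 2005.
Response Delay Deduction: −49 days → 26 February 2005.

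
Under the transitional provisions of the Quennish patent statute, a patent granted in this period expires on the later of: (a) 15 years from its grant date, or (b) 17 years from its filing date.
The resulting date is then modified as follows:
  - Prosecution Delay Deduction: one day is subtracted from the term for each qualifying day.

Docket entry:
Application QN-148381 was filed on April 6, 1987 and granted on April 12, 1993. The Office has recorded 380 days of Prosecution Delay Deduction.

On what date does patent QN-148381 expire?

(a) grant + 15 years → 12 April 2008.
(b) filing + 17 years → 6 April 2004.
Later of the two: 12 April 2008.
Prosecution Delay Deduction: −380 days → 29 March 2007.

2007-03-29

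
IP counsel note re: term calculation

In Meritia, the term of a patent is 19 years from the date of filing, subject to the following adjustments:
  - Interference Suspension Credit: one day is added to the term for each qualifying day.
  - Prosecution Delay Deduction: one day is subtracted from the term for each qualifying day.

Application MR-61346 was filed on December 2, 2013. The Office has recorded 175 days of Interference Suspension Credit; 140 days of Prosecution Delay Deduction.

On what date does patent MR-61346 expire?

Base term: filing date + 19 years → 2 December 2032.
Interference Suspension Credit: +175 days → 26 May 2033.
Prosecution Delay Deduction: −140 days → 6 January 2033.

January 6, 2033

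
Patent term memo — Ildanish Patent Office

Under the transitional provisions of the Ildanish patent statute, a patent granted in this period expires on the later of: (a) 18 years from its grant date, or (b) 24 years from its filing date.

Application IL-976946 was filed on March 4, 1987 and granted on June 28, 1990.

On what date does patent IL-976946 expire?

(a) grant + 18 years → 28 June 2008.
(b) filing + 24 years → 4 March 2011.
Later of the two: 4 March 2011.

March 4, 2011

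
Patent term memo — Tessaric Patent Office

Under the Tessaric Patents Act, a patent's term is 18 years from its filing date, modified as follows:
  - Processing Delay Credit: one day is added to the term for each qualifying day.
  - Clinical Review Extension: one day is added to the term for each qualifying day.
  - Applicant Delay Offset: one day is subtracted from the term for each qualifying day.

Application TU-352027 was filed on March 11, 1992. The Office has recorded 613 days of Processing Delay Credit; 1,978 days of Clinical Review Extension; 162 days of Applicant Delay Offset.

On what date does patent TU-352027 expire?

November 3, 2016

Base term: filing date + 18 years → 11 March 2010.
Processing Delay Credit: +613 days → 14 November 2011.
Clinical Review Extension: +1978 days → 14 April 2017.
Applicant Delay Offset: −162 days → 3 November 2016.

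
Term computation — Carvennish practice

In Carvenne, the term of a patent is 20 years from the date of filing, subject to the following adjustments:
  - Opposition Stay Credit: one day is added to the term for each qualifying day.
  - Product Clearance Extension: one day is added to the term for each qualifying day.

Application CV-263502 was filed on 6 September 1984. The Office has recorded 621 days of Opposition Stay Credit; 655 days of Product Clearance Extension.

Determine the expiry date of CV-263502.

Base term: filing date + 20 years → 6 September 2004.
Opposition Stay Credit: +621 days → 20 May 2006.
Product Clearance Extension: +655 days → 5 March 2008.

2008-03-05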